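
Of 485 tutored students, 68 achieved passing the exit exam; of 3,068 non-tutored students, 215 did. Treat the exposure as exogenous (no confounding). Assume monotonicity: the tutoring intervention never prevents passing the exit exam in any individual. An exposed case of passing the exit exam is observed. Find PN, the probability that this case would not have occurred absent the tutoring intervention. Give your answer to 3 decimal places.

p₁ = P(outcome | exposed) = 68/485 = 0.14021
p₀ = P(outcome | unexposed) = 215/3068 = 0.070078
Under exogeneity and monotonicity, PN = (p₁ − p₀) / p₁.
PN = (0.14021 − 0.070078) / 0.14021 = 0.070128 / 0.14021 ≈ 0.5002

PN ≈ 0.500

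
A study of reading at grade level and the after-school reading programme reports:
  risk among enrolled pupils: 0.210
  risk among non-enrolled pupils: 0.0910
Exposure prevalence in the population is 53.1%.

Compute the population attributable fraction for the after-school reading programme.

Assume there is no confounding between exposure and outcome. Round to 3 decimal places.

Let p₁ = 0.21, p₀ = 0.091.
Overall risk P(Y=1) = π·p₁ + (1−π)·p₀ = 0.531×0.21 + 0.469×0.091 = 0.15419.
Under exogeneity, PAF = [P(Y=1) − p₀] / P(Y=1).
PAF = (0.15419 − 0.091) / 0.15419 ≈ 0.4098

PAF ≈ 0.410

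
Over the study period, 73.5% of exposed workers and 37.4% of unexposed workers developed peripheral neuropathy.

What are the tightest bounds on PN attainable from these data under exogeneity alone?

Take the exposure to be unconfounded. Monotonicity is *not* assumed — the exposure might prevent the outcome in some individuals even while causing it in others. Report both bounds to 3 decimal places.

0.491 ≤ PN ≤ 0.852

p₁ = 0.735, p₀ = 0.374.
Under exogeneity alone the bounds on PN are max{0,(p₁−p₀)/p₁} ≤ PN ≤ min{1,(1−p₀)/p₁}.
  lower = (p₁ − p₀)/p₁ = 0.361 / 0.735 ≈ 0.4912
  upper = min{1, (1 − p₀)/p₁} = 0.626 / 0.735 ≈ 0.8517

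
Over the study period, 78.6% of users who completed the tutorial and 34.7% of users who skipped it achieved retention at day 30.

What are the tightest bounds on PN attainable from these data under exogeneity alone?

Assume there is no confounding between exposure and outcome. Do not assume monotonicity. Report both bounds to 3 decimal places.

0.559 ≤ PN ≤ 0.831

p₁ = 0.786, p₀ = 0.347.
Under exogeneity alone the bounds on PN are max{0,(p₁−p₀)/p₁} ≤ PN ≤ min{1,(1−p₀)/p₁}.
  lower = (p₁ − p₀)/p₁ = 0.439 / 0.786 ≈ 0.5585
  upper = min{1, (1 − p₀)/p₁} = 0.653 / 0.786 ≈ 0.8308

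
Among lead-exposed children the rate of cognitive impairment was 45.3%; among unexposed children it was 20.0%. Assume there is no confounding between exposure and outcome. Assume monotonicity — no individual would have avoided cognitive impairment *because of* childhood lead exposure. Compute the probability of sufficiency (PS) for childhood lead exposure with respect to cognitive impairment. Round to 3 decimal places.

PS ≈ 0.316

p₁ = 0.453, p₀ = 0.2.
Under exogeneity and monotonicity, PS = (p₁ − p₀) / (1 − p₀).
PS = (0.453 − 0.2) / (1 − 0.2) = 0.253 / 0.8 ≈ 0.3162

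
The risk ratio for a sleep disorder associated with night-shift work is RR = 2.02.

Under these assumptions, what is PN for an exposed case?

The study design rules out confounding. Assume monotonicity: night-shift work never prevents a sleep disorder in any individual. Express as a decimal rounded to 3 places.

PN ≈ 0.505

Under exogeneity and monotonicity, PN = (RR − 1) / RR = 1 − 1/RR.
PN = (2.02 − 1) / 2.02 = 1.02 / 2.02 ≈ 0.5050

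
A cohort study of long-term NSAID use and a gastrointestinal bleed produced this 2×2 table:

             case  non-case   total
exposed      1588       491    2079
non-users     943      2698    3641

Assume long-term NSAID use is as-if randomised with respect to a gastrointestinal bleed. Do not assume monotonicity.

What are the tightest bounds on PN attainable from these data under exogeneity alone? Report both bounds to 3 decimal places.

p₁ = P(outcome | exposed) = 1588/2079 = 0.76383
p₀ = P(outcome | unexposed) = 943/3641 = 0.25899
Under exogeneity alone the bounds on PN are max{0,(p₁−p₀)/p₁} ≤ PN ≤ min{1,(1−p₀)/p₁}.
  lower = (p₁ − p₀)/p₁ = 0.50483 / 0.76383 ≈ 0.6609
  upper = min{1, (1 − p₀)/p₁} = 0.74101 / 0.76383 ≈ 0.9701

0.661 ≤ PN ≤ 0.970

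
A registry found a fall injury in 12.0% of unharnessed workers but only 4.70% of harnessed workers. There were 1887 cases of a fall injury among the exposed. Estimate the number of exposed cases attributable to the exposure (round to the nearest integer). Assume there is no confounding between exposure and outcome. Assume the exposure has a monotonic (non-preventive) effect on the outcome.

about 1148 cases

p₁ = 0.12, p₀ = 0.047.
PN = (p₁ − p₀)/p₁ = (0.12 − 0.047) / 0.12 ≈ 0.60833.
Attributable cases ≈ PN × (exposed cases) = 0.60833 × 1887 ≈ 1147.92.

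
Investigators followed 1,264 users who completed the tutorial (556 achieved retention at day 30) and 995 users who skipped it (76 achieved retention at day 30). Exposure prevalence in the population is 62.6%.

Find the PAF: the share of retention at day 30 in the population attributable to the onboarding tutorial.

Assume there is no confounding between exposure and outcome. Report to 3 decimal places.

PAF ≈ 0.749

p₁ = P(outcome | exposed) = 556/1264 = 0.43987
p₀ = P(outcome | unexposed) = 76/995 = 0.076382
Overall risk P(Y=1) = π·p₁ + (1−π)·p₀ = 0.626×0.43987 + 0.374×0.076382 = 0.30393.
Under exogeneity, PAF = [P(Y=1) − p₀] / P(Y=1).
PAF = (0.30393 − 0.076382) / 0.30393 ≈ 0.7487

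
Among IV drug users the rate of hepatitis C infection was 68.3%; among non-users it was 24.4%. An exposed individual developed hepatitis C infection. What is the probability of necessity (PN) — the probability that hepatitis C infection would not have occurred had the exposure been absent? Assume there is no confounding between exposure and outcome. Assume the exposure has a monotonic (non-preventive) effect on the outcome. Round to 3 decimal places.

PN ≈ 0.643

p₁ = 0.683, p₀ = 0.244.
Under exogeneity and monotonicity, PN = (p₁ − p₀) / p₁.
PN = (0.683 − 0.244) / 0.683 = 0.439 / 0.683 ≈ 0.6428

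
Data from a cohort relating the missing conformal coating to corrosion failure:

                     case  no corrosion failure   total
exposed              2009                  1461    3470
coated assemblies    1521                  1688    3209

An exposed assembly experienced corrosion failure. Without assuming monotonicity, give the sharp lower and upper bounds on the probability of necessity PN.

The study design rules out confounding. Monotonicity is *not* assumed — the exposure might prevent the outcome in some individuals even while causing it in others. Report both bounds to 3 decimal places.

p₁ = P(outcome | exposed) = 2009/3470 = 0.57896
p₀ = P(outcome | unexposed) = 1521/3209 = 0.47398
Under exogeneity alone the bounds on PN are max{0,(p₁−p₀)/p₁} ≤ PN ≤ min{1,(1−p₀)/p₁}.
  lower = (p₁ − p₀)/p₁ = 0.10498 / 0.57896 ≈ 0.1813
  upper = min{1, (1 − p₀)/p₁} = 0.52602 / 0.57896 ≈ 0.9086

0.181 ≤ PN ≤ 0.909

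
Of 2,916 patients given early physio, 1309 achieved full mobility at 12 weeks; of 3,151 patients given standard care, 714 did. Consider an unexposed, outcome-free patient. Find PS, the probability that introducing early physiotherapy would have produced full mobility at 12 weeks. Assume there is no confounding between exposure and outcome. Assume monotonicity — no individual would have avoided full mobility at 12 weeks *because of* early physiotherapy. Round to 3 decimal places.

p₁ = P(outcome | exposed) = 1309/2916 = 0.4489
p₀ = P(outcome | unexposed) = 714/3151 = 0.22659
Under exogeneity and monotonicity, PS = (p₁ − p₀) / (1 − p₀).
PS = (0.4489 − 0.22659) / (1 − 0.22659) = 0.22231 / 0.77341 ≈ 0.2874

PS ≈ 0.287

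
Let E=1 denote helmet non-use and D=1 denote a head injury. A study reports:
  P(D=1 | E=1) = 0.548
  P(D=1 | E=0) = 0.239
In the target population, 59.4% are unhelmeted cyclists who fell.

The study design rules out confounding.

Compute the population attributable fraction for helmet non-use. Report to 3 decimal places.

Let p₁ = 0.548, p₀ = 0.239.
Overall risk P(Y=1) = π·p₁ + (1−π)·p₀ = 0.594×0.548 + 0.406×0.239 = 0.42255.
Under exogeneity, PAF = [P(Y=1) − p₀] / P(Y=1).
PAF = (0.42255 − 0.239) / 0.42255 ≈ 0.4344

PAF ≈ 0.434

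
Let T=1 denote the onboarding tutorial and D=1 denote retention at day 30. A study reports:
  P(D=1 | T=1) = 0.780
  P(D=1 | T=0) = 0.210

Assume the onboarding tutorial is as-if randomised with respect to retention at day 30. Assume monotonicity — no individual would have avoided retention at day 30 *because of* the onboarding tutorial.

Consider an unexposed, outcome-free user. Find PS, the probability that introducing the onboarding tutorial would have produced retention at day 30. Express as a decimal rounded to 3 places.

PS ≈ 0.722

Let p₁ = 0.78, p₀ = 0.21.
Under exogeneity and monotonicity, PS = (p₁ − p₀) / (1 − p₀).
PS = (0.78 − 0.21) / (1 − 0.21) = 0.57 / 0.79 ≈ 0.7215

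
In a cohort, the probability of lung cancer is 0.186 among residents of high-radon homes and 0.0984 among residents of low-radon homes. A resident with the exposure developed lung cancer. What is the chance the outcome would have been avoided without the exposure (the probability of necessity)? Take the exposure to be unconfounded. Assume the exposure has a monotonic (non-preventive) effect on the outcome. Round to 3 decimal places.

PN ≈ 0.471

Let p₁ = 0.186, p₀ = 0.0984.
Under exogeneity and monotonicity, PN = (p₁ − p₀) / p₁.
PN = (0.186 − 0.0984) / 0.186 = 0.0876 / 0.186 ≈ 0.4710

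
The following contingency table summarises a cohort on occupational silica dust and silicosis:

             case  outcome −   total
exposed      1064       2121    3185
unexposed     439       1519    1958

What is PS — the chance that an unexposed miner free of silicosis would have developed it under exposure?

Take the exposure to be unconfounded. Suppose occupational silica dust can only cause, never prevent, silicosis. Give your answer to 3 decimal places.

PS ≈ 0.142

p₁ = P(outcome | exposed) = 1064/3185 = 0.33407
p₀ = P(outcome | unexposed) = 439/1958 = 0.22421
Under exogeneity and monotonicity, PS = (p₁ − p₀) / (1 − p₀).
PS = (0.33407 − 0.22421) / (1 − 0.22421) = 0.10986 / 0.77579 ≈ 0.1416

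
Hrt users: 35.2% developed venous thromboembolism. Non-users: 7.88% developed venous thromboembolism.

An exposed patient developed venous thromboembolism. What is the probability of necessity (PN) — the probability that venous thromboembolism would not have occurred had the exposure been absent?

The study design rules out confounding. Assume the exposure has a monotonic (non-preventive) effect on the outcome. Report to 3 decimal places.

p₁ = 0.352, p₀ = 0.0788.
Under exogeneity and monotonicity, PN = (p₁ − p₀) / p₁.
PN = (0.352 − 0.0788) / 0.352 = 0.2732 / 0.352 ≈ 0.7761

PN ≈ 0.776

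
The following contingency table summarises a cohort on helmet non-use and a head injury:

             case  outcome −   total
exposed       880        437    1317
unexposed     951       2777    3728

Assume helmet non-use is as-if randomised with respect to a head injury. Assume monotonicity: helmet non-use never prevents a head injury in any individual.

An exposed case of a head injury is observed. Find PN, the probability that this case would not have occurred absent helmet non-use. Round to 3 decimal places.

p₁ = P(outcome | exposed) = 880/1317 = 0.66819
p₀ = P(outcome | unexposed) = 951/3728 = 0.2551
Under exogeneity and monotonicity, PN = (p₁ − p₀) / p₁.
PN = (0.66819 − 0.2551) / 0.66819 = 0.41309 / 0.66819 ≈ 0.6182

PN ≈ 0.618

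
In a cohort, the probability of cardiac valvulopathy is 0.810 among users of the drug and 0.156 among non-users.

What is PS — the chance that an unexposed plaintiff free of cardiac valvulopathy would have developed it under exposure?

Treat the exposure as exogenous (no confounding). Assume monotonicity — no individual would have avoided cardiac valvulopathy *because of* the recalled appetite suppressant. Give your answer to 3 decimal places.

PS ≈ 0.775

Let p₁ = 0.81, p₀ = 0.156.
Under exogeneity and monotonicity, PS = (p₁ − p₀) / (1 − p₀).
PS = (0.81 − 0.156) / (1 − 0.156) = 0.654 / 0.844 ≈ 0.7749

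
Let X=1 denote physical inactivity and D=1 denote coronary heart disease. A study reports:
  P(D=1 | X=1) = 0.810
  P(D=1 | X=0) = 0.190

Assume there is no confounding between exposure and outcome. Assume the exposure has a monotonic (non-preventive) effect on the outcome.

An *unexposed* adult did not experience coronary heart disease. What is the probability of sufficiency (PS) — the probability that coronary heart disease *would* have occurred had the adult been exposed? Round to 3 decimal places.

PS ≈ 0.765

Let p₁ = 0.81, p₀ = 0.19.
Under exogeneity and monotonicity, PS = (p₁ − p₀) / (1 − p₀).
PS = (0.81 − 0.19) / (1 − 0.19) = 0.62 / 0.81 ≈ 0.7654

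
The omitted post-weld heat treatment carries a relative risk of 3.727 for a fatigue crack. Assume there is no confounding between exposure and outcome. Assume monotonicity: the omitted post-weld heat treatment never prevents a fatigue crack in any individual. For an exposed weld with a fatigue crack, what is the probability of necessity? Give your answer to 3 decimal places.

Under exogeneity and monotonicity, PN = (RR − 1) / RR = 1 − 1/RR.
PN = (3.727 − 1) / 3.727 = 2.727 / 3.727 ≈ 0.7317

PN ≈ 0.732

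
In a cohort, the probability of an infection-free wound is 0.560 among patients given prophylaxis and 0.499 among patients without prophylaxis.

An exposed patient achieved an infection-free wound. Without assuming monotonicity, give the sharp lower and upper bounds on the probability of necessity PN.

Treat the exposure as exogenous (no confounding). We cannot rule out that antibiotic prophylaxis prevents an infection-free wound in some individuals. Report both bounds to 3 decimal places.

0.109 ≤ PN ≤ 0.895

Let p₁ = 0.56, p₀ = 0.499.
Under exogeneity alone the bounds on PN are max{0,(p₁−p₀)/p₁} ≤ PN ≤ min{1,(1−p₀)/p₁}.
  lower = (p₁ − p₀)/p₁ = 0.061 / 0.56 ≈ 0.1089
  upper = min{1, (1 − p₀)/p₁} = 0.501 / 0.56 ≈ 0.8946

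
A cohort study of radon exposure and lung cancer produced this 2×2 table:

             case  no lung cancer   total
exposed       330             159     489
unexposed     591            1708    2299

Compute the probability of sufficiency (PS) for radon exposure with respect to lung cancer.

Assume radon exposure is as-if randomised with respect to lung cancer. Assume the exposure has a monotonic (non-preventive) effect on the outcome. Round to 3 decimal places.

PS ≈ 0.562

p₁ = P(outcome | exposed) = 330/489 = 0.67485
p₀ = P(outcome | unexposed) = 591/2299 = 0.25707
Under exogeneity and monotonicity, PS = (p₁ − p₀)/(1 − p₀).
PS = (0.67485 − 0.25707) / 0.74293 ≈ 0.5623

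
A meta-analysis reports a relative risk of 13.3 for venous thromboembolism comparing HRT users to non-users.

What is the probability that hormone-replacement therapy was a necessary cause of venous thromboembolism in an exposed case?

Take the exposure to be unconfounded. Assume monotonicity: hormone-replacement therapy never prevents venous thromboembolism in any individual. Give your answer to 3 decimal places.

Under exogeneity and monotonicity, PN = (RR − 1) / RR = 1 − 1/RR.
PN = (13.3 − 1) / 13.3 = 12.3 / 13.3 ≈ 0.9248

PN ≈ 0.925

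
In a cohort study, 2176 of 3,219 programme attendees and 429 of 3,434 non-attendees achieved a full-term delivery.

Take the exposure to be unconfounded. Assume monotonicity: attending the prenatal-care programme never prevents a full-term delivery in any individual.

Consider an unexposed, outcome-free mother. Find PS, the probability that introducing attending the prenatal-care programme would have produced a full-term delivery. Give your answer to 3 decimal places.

p₁ = P(outcome | exposed) = 2176/3219 = 0.67599
p₀ = P(outcome | unexposed) = 429/3434 = 0.12493
Under exogeneity and monotonicity, PS = (p₁ − p₀) / (1 − p₀).
PS = (0.67599 − 0.12493) / (1 − 0.12493) = 0.55106 / 0.87507 ≈ 0.6297

PS ≈ 0.630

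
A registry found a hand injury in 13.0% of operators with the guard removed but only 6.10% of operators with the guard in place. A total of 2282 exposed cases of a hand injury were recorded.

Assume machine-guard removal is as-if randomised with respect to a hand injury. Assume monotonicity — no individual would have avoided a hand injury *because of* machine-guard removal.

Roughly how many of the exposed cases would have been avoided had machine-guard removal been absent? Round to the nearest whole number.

about 1211 cases

p₁ = 0.13, p₀ = 0.061.
PN = (p₁ − p₀)/p₁ = (0.13 − 0.061) / 0.13 ≈ 0.53077.
Attributable cases ≈ PN × (exposed cases) = 0.53077 × 2282 ≈ 1211.22.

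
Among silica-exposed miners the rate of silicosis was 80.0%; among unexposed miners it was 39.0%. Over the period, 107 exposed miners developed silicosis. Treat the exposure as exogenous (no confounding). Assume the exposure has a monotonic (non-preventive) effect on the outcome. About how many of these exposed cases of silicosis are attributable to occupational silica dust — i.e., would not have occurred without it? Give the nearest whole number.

about 55 cases

p₁ = 0.8, p₀ = 0.39.
PN = (p₁ − p₀)/p₁ = (0.8 − 0.39) / 0.8 ≈ 0.51250.
Attributable cases ≈ PN × (exposed cases) = 0.51250 × 107 ≈ 54.84.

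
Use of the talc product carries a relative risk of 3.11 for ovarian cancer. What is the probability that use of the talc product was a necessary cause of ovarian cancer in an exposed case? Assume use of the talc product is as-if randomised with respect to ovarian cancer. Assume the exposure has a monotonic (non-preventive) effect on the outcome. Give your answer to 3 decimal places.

Under exogeneity and monotonicity, PN = (RR − 1) / RR = 1 − 1/RR.
PN = (3.11 − 1) / 3.11 = 2.11 / 3.11 ≈ 0.6785

PN ≈ 0.678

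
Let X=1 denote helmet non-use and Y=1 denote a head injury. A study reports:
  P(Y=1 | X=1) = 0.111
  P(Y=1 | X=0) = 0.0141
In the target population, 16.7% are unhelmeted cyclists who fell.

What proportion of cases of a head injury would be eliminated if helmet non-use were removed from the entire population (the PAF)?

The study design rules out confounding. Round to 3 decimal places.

Let p₁ = 0.111, p₀ = 0.0141.
Overall risk P(Y=1) = π·p₁ + (1−π)·p₀ = 0.167×0.111 + 0.833×0.0141 = 0.030282.
Under exogeneity, PAF = [P(Y=1) − p₀] / P(Y=1).
PAF = (0.030282 − 0.0141) / 0.030282 ≈ 0.5344

PAF ≈ 0.534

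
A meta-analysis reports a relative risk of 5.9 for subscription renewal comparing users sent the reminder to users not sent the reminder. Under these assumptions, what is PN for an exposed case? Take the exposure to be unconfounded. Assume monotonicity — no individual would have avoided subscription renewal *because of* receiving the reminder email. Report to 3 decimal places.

Under exogeneity and monotonicity, PN = (RR − 1) / RR = 1 − 1/RR.
PN = (5.9 − 1) / 5.9 = 4.9 / 5.9 ≈ 0.8305

PN ≈ 0.831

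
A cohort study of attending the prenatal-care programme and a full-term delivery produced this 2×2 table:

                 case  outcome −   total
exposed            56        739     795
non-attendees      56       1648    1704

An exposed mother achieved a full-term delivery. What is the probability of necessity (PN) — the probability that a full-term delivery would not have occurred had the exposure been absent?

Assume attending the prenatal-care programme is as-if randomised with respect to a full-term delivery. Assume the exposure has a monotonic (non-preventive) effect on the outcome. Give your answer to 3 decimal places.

PN ≈ 0.533

p₁ = P(outcome | exposed) = 56/795 = 0.07044
p₀ = P(outcome | unexposed) = 56/1704 = 0.032864
Under exogeneity and monotonicity, PN = (p₁ − p₀) / p₁.
PN = (0.07044 − 0.032864) / 0.07044 = 0.037576 / 0.07044 ≈ 0.5335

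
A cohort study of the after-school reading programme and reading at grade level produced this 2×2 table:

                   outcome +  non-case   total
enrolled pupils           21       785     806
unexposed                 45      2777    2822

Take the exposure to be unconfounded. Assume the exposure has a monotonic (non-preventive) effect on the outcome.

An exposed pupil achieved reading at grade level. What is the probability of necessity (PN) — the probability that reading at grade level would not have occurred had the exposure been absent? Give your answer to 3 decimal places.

PN ≈ 0.388

p₁ = P(outcome | exposed) = 21/806 = 0.026055
p₀ = P(outcome | unexposed) = 45/2822 = 0.015946
Under exogeneity and monotonicity, PN = (p₁ − p₀) / p₁.
PN = (0.026055 − 0.015946) / 0.026055 = 0.010108 / 0.026055 ≈ 0.3880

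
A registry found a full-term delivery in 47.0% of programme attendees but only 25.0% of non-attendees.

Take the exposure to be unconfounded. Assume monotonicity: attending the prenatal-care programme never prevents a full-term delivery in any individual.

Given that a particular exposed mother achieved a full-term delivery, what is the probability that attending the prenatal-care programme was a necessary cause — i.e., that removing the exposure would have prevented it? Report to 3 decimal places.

PN ≈ 0.468

p₁ = 0.47, p₀ = 0.25.
Under exogeneity and monotonicity, PN = (p₁ − p₀) / p₁.
PN = (0.47 − 0.25) / 0.47 = 0.22 / 0.47 ≈ 0.4681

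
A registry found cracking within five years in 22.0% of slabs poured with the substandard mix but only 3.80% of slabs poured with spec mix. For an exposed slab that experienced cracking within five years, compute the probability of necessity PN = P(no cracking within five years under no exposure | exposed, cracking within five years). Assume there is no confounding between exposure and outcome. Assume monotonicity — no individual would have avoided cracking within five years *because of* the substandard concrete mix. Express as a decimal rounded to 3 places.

PN ≈ 0.827

p₁ = 0.22, p₀ = 0.038.
Under exogeneity and monotonicity, PN = (p₁ − p₀) / p₁.
PN = (0.22 − 0.038) / 0.22 = 0.182 / 0.22 ≈ 0.8273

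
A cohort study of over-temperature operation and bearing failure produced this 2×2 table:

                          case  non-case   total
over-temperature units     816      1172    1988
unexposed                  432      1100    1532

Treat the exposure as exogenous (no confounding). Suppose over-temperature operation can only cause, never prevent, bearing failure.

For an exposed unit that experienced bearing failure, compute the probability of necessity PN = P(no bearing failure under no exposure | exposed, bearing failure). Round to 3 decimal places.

PN ≈ 0.313

p₁ = P(outcome | exposed) = 816/1988 = 0.41046
p₀ = P(outcome | unexposed) = 432/1532 = 0.28198
Under exogeneity and monotonicity, PN = (p₁ − p₀)/p₁.
PN = (0.41046 − 0.28198) / 0.41046 ≈ 0.3130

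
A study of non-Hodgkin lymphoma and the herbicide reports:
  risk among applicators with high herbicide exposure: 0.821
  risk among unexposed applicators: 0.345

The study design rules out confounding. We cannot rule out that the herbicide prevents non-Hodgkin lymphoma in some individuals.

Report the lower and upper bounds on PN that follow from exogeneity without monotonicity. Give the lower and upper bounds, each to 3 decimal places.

Let p₁ = 0.821, p₀ = 0.345.
Under exogeneity alone the bounds on PN are max{0,(p₁−p₀)/p₁} ≤ PN ≤ min{1,(1−p₀)/p₁}.
  lower = (p₁ − p₀)/p₁ = 0.476 / 0.821 ≈ 0.5798
  upper = min{1, (1 − p₀)/p₁} = 0.655 / 0.821 ≈ 0.7978

0.580 ≤ PN ≤ 0.798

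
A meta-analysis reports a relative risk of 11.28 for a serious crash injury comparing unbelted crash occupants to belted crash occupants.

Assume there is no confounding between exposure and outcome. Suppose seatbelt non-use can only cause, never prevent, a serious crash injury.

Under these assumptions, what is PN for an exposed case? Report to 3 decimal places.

PN ≈ 0.911

Under exogeneity and monotonicity, PN = (RR − 1) / RR = 1 − 1/RR.
PN = (11.28 − 1) / 11.28 = 10.28 / 11.28 ≈ 0.9113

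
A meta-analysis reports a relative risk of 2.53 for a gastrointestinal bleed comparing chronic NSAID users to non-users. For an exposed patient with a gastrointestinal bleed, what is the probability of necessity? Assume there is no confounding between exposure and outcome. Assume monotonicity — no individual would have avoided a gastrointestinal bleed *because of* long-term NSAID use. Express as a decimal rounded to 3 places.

Under exogeneity and monotonicity, PN = (RR − 1) / RR = 1 − 1/RR.
PN = (2.53 − 1) / 2.53 = 1.53 / 2.53 ≈ 0.6047

PN ≈ 0.605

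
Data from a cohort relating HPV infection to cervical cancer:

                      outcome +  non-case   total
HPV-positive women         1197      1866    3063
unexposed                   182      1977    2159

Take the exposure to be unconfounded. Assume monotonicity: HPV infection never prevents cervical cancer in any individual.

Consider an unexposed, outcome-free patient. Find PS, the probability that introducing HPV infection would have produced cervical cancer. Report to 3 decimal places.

PS ≈ 0.335

p₁ = P(outcome | exposed) = 1197/3063 = 0.39079
p₀ = P(outcome | unexposed) = 182/2159 = 0.084298
Under exogeneity and monotonicity, PS = (p₁ − p₀)/(1 − p₀).
PS = (0.39079 − 0.084298) / 0.9157 ≈ 0.3347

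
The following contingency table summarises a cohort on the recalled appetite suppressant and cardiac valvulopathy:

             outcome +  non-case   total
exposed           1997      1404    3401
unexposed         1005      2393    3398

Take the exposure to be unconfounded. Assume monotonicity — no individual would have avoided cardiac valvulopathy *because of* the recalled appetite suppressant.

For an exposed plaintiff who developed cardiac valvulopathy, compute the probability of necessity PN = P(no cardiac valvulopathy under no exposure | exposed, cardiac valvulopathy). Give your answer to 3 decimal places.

PN ≈ 0.496

p₁ = P(outcome | exposed) = 1997/3401 = 0.58718
p₀ = P(outcome | unexposed) = 1005/3398 = 0.29576
Under exogeneity and monotonicity, PN = (p₁ − p₀)/p₁.
PN = (0.58718 − 0.29576) / 0.58718 ≈ 0.4963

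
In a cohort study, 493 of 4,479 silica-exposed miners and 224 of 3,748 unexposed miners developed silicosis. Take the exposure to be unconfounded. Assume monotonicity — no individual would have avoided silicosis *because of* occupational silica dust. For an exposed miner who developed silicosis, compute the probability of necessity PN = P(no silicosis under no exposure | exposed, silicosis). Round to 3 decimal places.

PN ≈ 0.457

p₁ = P(outcome | exposed) = 493/4479 = 0.11007
p₀ = P(outcome | unexposed) = 224/3748 = 0.059765
Under exogeneity and monotonicity, PN = (p₁ − p₀) / p₁.
PN = (0.11007 − 0.059765) / 0.11007 = 0.050304 / 0.11007 ≈ 0.4570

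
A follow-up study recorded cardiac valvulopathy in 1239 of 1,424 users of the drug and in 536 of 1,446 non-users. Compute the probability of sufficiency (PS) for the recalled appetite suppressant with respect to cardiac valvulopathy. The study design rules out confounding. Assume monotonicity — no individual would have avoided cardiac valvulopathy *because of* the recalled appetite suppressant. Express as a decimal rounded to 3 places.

PS ≈ 0.794

p₁ = P(outcome | exposed) = 1239/1424 = 0.87008
p₀ = P(outcome | unexposed) = 536/1446 = 0.37068
Under exogeneity and monotonicity, PS = (p₁ − p₀) / (1 − p₀).
PS = (0.87008 − 0.37068) / (1 − 0.37068) = 0.49941 / 0.62932 ≈ 0.7936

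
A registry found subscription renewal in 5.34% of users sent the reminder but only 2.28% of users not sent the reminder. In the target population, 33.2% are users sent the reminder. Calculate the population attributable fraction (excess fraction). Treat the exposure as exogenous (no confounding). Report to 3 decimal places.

PAF ≈ 0.308

p₁ = 0.0534, p₀ = 0.0228.
Overall risk P(Y=1) = π·p₁ + (1−π)·p₀ = 0.332×0.0534 + 0.668×0.0228 = 0.032959.
Under exogeneity, PAF = [P(Y=1) − p₀] / P(Y=1).
PAF = (0.032959 − 0.0228) / 0.032959 ≈ 0.3082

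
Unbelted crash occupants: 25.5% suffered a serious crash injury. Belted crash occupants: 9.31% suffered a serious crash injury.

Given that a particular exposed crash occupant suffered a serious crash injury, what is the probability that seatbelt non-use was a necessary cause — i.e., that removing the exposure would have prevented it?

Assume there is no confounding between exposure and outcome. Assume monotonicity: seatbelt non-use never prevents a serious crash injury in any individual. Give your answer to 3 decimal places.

PN ≈ 0.635

p₁ = 0.255, p₀ = 0.0931.
Under exogeneity and monotonicity, PN = (p₁ − p₀) / p₁.
PN = (0.255 − 0.0931) / 0.255 = 0.1619 / 0.255 ≈ 0.6349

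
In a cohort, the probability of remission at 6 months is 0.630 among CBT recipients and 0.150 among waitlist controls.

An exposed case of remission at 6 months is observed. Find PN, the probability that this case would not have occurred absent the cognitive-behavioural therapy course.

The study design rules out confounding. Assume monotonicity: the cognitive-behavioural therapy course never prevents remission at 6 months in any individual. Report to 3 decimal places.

PN ≈ 0.762

Let p₁ = 0.63, p₀ = 0.15.
Under exogeneity and monotonicity, PN = (p₁ − p₀) / p₁.
PN = (0.63 − 0.15) / 0.63 = 0.48 / 0.63 ≈ 0.7619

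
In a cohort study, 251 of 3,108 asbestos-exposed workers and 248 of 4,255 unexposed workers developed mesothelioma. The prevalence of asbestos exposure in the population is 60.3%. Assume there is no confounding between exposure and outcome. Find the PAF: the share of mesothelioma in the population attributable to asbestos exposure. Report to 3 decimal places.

p₁ = P(outcome | exposed) = 251/3108 = 0.080759
p₀ = P(outcome | unexposed) = 248/4255 = 0.058284
Overall risk P(Y=1) = π·p₁ + (1−π)·p₀ = 0.603×0.080759 + 0.397×0.058284 = 0.071837.
Under exogeneity, PAF = [P(Y=1) − p₀] / P(Y=1).
PAF = (0.071837 − 0.058284) / 0.071837 ≈ 0.1887

PAF ≈ 0.189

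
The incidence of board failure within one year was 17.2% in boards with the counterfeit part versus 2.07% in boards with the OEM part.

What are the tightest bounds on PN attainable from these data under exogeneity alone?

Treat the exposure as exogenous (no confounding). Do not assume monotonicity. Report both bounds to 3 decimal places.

0.880 ≤ PN ≤ 1.000

p₁ = 0.172, p₀ = 0.0207.
Under exogeneity alone the bounds on PN are max{0,(p₁−p₀)/p₁} ≤ PN ≤ min{1,(1−p₀)/p₁}.
  lower = (p₁ − p₀)/p₁ = 0.1513 / 0.172 ≈ 0.8797
  upper = min{1, (1 − p₀)/p₁} = 0.9793 / 0.172 ≈ 5.6936 → capped at 1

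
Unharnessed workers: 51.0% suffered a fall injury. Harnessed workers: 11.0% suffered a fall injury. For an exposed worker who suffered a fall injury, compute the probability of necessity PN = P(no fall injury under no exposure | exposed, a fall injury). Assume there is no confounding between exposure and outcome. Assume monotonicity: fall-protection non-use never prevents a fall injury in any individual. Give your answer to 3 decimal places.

p₁ = 0.51, p₀ = 0.11.
Under exogeneity and monotonicity, PN = (p₁ − p₀) / p₁.
PN = (0.51 − 0.11) / 0.51 = 0.4 / 0.51 ≈ 0.7843

PN ≈ 0.784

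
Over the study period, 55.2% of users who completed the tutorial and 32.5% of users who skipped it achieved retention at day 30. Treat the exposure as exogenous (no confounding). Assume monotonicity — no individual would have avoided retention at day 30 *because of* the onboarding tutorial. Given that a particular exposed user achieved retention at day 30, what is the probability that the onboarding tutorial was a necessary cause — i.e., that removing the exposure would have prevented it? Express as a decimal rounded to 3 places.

p₁ = 0.552, p₀ = 0.325.
Under exogeneity and monotonicity, PN = (p₁ − p₀) / p₁.
PN = (0.552 − 0.325) / 0.552 = 0.227 / 0.552 ≈ 0.4112

PN ≈ 0.411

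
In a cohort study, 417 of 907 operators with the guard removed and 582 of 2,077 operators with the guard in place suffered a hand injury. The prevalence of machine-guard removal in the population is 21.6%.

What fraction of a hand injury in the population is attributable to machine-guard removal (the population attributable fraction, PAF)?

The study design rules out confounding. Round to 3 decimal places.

p₁ = P(outcome | exposed) = 417/907 = 0.45976
p₀ = P(outcome | unexposed) = 582/2077 = 0.28021
Overall risk P(Y=1) = π·p₁ + (1−π)·p₀ = 0.216×0.45976 + 0.784×0.28021 = 0.31899.
Under exogeneity, PAF = [P(Y=1) − p₀] / P(Y=1).
PAF = (0.31899 − 0.28021) / 0.31899 ≈ 0.1216

PAF ≈ 0.122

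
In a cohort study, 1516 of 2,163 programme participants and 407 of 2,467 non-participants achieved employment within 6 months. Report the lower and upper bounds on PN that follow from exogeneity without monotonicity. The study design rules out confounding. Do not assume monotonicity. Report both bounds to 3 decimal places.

0.765 ≤ PN ≤ 1.000

p₁ = P(outcome | exposed) = 1516/2163 = 0.70088
p₀ = P(outcome | unexposed) = 407/2467 = 0.16498
Under exogeneity alone the bounds on PN are max{0,(p₁−p₀)/p₁} ≤ PN ≤ min{1,(1−p₀)/p₁}.
  lower = (p₁ − p₀)/p₁ = 0.5359 / 0.70088 ≈ 0.7646
  upper = min{1, (1 − p₀)/p₁} = 0.83502 / 0.70088 ≈ 1.1914 → capped at 1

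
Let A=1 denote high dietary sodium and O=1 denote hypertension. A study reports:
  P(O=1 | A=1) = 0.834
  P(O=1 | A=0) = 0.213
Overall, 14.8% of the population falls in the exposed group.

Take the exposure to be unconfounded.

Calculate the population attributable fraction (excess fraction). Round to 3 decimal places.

Let p₁ = 0.834, p₀ = 0.213.
Overall risk P(Y=1) = π·p₁ + (1−π)·p₀ = 0.148×0.834 + 0.852×0.213 = 0.30491.
Under exogeneity, PAF = [P(Y=1) − p₀] / P(Y=1).
PAF = (0.30491 − 0.213) / 0.30491 ≈ 0.3014

PAF ≈ 0.301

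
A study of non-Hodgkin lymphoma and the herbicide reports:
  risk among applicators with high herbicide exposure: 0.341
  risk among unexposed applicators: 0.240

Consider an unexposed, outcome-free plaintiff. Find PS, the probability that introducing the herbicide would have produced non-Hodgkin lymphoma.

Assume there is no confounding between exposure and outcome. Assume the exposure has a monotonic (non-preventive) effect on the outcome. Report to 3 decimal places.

Let p₁ = 0.341, p₀ = 0.24.
Under exogeneity and monotonicity, PS = (p₁ − p₀) / (1 − p₀).
PS = (0.341 − 0.24) / (1 − 0.24) = 0.101 / 0.76 ≈ 0.1329

PS ≈ 0.133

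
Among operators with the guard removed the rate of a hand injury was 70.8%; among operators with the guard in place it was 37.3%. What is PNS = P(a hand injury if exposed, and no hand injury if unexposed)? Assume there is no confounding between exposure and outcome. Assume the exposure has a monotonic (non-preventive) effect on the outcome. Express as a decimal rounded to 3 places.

p₁ = 0.708, p₀ = 0.373.
Under exogeneity and monotonicity, PNS = p₁ − p₀.
PNS = 0.708 − 0.373 = 0.335

PNS ≈ 0.335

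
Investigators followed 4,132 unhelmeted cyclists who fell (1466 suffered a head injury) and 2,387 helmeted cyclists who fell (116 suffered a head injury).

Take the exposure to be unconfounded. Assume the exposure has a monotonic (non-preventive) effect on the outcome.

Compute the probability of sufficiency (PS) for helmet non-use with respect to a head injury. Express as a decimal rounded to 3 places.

PS ≈ 0.322

p₁ = P(outcome | exposed) = 1466/4132 = 0.35479
p₀ = P(outcome | unexposed) = 116/2387 = 0.048597
Under exogeneity and monotonicity, PS = (p₁ − p₀) / (1 − p₀).
PS = (0.35479 − 0.048597) / (1 − 0.048597) = 0.3062 / 0.9514 ≈ 0.3218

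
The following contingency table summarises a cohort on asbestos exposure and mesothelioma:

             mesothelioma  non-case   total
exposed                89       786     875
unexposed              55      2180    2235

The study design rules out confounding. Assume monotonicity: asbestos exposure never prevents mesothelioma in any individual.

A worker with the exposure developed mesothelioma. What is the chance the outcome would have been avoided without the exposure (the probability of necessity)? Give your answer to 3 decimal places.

PN ≈ 0.758

p₁ = P(outcome | exposed) = 89/875 = 0.10171
p₀ = P(outcome | unexposed) = 55/2235 = 0.024609
Under exogeneity and monotonicity, PN = (p₁ − p₀)/p₁.
PN = (0.10171 − 0.024609) / 0.10171 ≈ 0.7581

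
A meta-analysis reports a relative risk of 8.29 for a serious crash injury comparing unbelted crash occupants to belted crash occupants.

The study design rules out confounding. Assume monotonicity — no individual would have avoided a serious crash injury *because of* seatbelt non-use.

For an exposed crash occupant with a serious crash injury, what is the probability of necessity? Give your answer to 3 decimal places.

Under exogeneity and monotonicity, PN = (RR − 1) / RR = 1 − 1/RR.
PN = (8.29 − 1) / 8.29 = 7.29 / 8.29 ≈ 0.8794

PN ≈ 0.879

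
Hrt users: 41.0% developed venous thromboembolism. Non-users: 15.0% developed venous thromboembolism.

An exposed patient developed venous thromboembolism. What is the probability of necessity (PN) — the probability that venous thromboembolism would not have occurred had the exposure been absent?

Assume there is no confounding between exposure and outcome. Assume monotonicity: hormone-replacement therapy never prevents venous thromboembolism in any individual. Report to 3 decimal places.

PN ≈ 0.634

p₁ = 0.41, p₀ = 0.15.
Under exogeneity and monotonicity, PN = (p₁ − p₀) / p₁.
PN = (0.41 − 0.15) / 0.41 = 0.26 / 0.41 ≈ 0.6341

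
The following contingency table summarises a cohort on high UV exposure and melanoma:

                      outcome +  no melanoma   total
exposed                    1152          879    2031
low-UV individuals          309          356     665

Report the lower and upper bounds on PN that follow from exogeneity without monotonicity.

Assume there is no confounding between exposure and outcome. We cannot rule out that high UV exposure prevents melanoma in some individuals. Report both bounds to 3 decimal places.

p₁ = P(outcome | exposed) = 1152/2031 = 0.56721
p₀ = P(outcome | unexposed) = 309/665 = 0.46466
Under exogeneity alone the bounds on PN are max{0,(p₁−p₀)/p₁} ≤ PN ≤ min{1,(1−p₀)/p₁}.
  lower = (p₁ − p₀)/p₁ = 0.10255 / 0.56721 ≈ 0.1808
  upper = min{1, (1 − p₀)/p₁} = 0.53534 / 0.56721 ≈ 0.9438

0.181 ≤ PN ≤ 0.944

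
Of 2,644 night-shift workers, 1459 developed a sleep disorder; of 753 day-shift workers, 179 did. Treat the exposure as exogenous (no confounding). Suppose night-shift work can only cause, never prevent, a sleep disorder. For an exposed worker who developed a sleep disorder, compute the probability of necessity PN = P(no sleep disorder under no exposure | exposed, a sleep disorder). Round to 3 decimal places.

PN ≈ 0.569

p₁ = P(outcome | exposed) = 1459/2644 = 0.55182
p₀ = P(outcome | unexposed) = 179/753 = 0.23772
Under exogeneity and monotonicity, PN = (p₁ − p₀) / p₁.
PN = (0.55182 − 0.23772) / 0.55182 = 0.3141 / 0.55182 ≈ 0.5692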